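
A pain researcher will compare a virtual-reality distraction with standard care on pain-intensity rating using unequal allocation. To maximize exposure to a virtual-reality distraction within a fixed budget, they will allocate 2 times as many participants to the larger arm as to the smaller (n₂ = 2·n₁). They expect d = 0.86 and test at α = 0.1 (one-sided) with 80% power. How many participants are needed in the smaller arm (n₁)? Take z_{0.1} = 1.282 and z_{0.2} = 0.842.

n₁ = 10

With allocation ratio k = n₂/n₁ = 2, Var(x̄₁−x̄₂) = σ²(1/n₁ + 1/(k·n₁)) = σ²·(k+1)/(k·n₁).
So n₁ = (1 + 1/k)·((z_{α} + z_β)/d)² = 1.500 × (2.124/0.86)².
n₁ = 1.500 × 6.10 = 9.1.
Round up: n₁ = 10, giving n₂ = 2 × 10 = 20.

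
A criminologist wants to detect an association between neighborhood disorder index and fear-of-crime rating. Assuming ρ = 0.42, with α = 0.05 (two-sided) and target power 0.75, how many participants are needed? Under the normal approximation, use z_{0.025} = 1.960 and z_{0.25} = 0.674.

Fisher's z: C = ½·ln((1+r)/(1−r)) = ½·ln(2.4483) = 0.4477.
n = ((z_{α/2} + z_β)/C)² + 3.
(1.960 + 0.674) / 0.4477 = 2.634 / 0.4477 = 5.883.
n = 5.883² + 3 = 34.61 + 3 = 37.6.
Round up.

n = 38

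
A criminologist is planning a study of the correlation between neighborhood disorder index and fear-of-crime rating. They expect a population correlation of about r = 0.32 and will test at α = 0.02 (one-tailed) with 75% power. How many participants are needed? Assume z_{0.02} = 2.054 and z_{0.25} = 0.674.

n = 71

Fisher's z: C = ½·ln((1+r)/(1−r)) = ½·ln(1.9412) = 0.3316.
n = ((z_{α} + z_β)/C)² + 3.
(2.054 + 0.674) / 0.3316 = 2.728 / 0.3316 = 8.227.
n = 8.227² + 3 = 67.68 + 3 = 70.7.
Round up.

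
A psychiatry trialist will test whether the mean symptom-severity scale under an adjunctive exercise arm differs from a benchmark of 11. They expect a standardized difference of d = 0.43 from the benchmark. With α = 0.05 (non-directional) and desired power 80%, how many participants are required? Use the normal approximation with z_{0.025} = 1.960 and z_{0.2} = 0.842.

For a one-sample test: n = ((z_{α/2} + z_β) / d)².
z_{α/2} + z_β = 1.960 + 0.842 = 2.802.
n = (2.802 / 0.43)² = 6.516² = 42.46.
Round up.

n = 43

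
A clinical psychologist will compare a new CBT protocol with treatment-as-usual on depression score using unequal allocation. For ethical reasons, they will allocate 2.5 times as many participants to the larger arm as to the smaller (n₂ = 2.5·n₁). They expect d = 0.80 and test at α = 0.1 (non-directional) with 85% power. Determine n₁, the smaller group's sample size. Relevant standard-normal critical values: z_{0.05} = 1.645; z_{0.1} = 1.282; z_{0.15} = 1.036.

n₁ = 16

With allocation ratio k = n₂/n₁ = 2.5, Var(x̄₁−x̄₂) = σ²(1/n₁ + 1/(k·n₁)) = σ²·(k+1)/(k·n₁).
So n₁ = (1 + 1/k)·((z_{α/2} + z_β)/d)² = 1.400 × (2.681/0.80)².
n₁ = 1.400 × 11.23 = 15.7.
Round up: n₁ = 16, giving n₂ = 2.5 × 16 = 40.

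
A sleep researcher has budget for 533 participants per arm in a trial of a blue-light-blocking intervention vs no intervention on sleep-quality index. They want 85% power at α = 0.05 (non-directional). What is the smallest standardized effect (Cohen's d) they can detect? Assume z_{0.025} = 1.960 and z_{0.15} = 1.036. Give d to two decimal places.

For two independent groups of n = 533 each: d_min = (z_{α/2} + z_β)·√(2/n).
z-sum = 1.960 + 1.036 = 2.996.
d_min = 2.996 × √(2/533) = 2.996 × 0.0613 = 0.184.

d_min ≈ 0.18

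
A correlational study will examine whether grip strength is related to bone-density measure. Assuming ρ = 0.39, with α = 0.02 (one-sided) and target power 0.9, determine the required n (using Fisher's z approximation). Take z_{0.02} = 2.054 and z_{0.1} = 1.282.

Fisher's z: C = ½·ln((1+r)/(1−r)) = ½·ln(2.2787) = 0.4118.
n = ((z_{α} + z_β)/C)² + 3.
(2.054 + 1.282) / 0.4118 = 3.336 / 0.4118 = 8.101.
n = 8.101² + 3 = 65.63 + 3 = 68.6.
Round up.

n = 69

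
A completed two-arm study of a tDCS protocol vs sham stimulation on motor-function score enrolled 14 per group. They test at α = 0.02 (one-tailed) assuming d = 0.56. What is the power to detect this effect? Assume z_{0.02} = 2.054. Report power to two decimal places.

For two equal groups, power = Φ(d·√(n/2) − z_{α}).
d·√(n/2) = 0.56 × √(14/2) = 0.56 × 2.646 = 1.482.
z_β = 1.482 − 2.054 = -0.572.
Power = Φ(-0.572) = 0.284.

power ≈ 0.28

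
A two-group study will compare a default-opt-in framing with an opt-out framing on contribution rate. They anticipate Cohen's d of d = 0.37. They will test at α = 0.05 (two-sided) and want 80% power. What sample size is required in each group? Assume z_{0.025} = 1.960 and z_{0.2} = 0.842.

For two independent groups with equal n: n = 2·((z_{α/2} + z_β) / d)².
z_{α/2} + z_β = 1.960 + 0.842 = 2.802.
n = 2 × (2.802 / 0.37)² = 2 × 7.573² = 2 × 57.35 = 114.7.
Round up to the next whole participant.

n = 115 per group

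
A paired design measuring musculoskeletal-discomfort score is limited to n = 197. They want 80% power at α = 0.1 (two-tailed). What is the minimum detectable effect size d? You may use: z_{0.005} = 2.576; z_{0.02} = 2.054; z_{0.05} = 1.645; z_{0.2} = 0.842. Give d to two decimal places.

For a single sample (or paired design) of n = 197: d_min = (z_{α/2} + z_β)/√n.
z-sum = 1.645 + 0.842 = 2.487.
d_min = 2.487 / √197 = 2.487 / 14.036 = 0.177.

d_min ≈ 0.18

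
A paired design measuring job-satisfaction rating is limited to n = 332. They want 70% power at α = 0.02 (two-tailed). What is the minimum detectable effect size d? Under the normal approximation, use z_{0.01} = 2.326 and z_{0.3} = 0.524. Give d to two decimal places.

d_min ≈ 0.16

For a single sample (or paired design) of n = 332: d_min = (z_{α/2} + z_β)/√n.
z-sum = 2.326 + 0.524 = 2.850.
d_min = 2.850 / √332 = 2.850 / 18.221 = 0.156.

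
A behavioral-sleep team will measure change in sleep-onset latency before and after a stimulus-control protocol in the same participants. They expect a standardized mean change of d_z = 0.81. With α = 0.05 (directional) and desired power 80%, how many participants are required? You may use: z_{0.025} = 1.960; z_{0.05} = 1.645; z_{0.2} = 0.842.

For a paired (one-sample on differences) test: n = ((z_{α} + z_β) / d)².
z_{α} + z_β = 1.645 + 0.842 = 2.487.
n = (2.487 / 0.81)² = 3.070² = 9.43.
Round up.

n = 10 pairs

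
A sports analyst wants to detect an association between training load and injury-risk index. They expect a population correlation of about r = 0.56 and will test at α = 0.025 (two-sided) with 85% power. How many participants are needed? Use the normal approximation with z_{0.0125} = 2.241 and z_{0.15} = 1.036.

Fisher's z: C = ½·ln((1+r)/(1−r)) = ½·ln(3.5455) = 0.6328.
n = ((z_{α/2} + z_β)/C)² + 3.
(2.241 + 1.036) / 0.6328 = 3.277 / 0.6328 = 5.179.
n = 5.179² + 3 = 26.82 + 3 = 29.8.
Round up.

n = 30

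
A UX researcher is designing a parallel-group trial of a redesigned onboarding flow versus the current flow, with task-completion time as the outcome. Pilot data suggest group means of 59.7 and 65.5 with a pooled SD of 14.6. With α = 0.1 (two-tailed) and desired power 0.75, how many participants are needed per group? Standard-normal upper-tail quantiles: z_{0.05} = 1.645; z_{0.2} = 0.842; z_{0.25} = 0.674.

n = 69 per group

Cohen's d = |M₁ − M₂| / SD_pooled = |59.7 − 65.5| / 14.6 = 5.8 / 14.6 = 0.397.
For two independent groups with equal n: n = 2·((z_{α/2} + z_β) / d)².
z_{α/2} + z_β = 1.645 + 0.674 = 2.319.
n = 2 × (2.319 / 0.397)² = 2 × 5.841² = 2 × 34.12 = 68.2.
Round up to the next whole participant.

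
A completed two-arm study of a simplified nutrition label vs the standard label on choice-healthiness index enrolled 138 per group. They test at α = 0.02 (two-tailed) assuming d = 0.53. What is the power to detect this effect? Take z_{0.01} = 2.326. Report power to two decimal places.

For two equal groups, power = Φ(d·√(n/2) − z_{α/2}).
d·√(n/2) = 0.53 × √(138/2) = 0.53 × 8.307 = 4.403.
z_β = 4.403 − 2.326 = 2.077.
Power = Φ(2.077) = 0.981.

power ≈ 0.98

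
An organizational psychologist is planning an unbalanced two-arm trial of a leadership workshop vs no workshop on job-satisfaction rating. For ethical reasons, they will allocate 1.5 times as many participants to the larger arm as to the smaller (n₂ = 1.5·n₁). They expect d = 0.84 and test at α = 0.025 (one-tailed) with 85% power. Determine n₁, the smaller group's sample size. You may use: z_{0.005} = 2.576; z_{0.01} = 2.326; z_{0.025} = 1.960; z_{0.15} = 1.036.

n₁ = 22

With allocation ratio k = n₂/n₁ = 1.5, Var(x̄₁−x̄₂) = σ²(1/n₁ + 1/(k·n₁)) = σ²·(k+1)/(k·n₁).
So n₁ = (1 + 1/k)·((z_{α} + z_β)/d)² = 1.667 × (2.996/0.84)².
n₁ = 1.667 × 12.72 = 21.2.
Round up: n₁ = 22, giving n₂ = 1.5 × 22 = 33.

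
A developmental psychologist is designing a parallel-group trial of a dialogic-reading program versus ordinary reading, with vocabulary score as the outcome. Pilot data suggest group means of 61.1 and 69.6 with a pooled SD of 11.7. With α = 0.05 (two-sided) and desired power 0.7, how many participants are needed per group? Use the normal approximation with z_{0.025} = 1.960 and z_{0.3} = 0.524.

n = 24 per group

Cohen's d = |M₁ − M₂| / SD_pooled = |61.1 − 69.6| / 11.7 = 8.5 / 11.7 = 0.726.
For two independent groups with equal n: n = 2·((z_{α/2} + z_β) / d)².
z_{α/2} + z_β = 1.960 + 0.524 = 2.484.
n = 2 × (2.484 / 0.726)² = 2 × 3.421² = 2 × 11.71 = 23.4.
Round up to the next whole participant.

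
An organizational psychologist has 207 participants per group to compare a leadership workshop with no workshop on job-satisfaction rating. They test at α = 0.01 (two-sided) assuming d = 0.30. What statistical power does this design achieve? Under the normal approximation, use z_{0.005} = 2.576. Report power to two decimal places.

For two equal groups, power = Φ(d·√(n/2) − z_{α/2}).
d·√(n/2) = 0.30 × √(207/2) = 0.30 × 10.173 = 3.052.
z_β = 3.052 − 2.576 = 0.476.
Power = Φ(0.476) = 0.683.

power ≈ 0.68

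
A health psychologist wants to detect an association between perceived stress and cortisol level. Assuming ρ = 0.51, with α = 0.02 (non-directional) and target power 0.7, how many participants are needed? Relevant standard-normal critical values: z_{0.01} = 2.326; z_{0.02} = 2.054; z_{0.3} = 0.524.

Fisher's z: C = ½·ln((1+r)/(1−r)) = ½·ln(3.0816) = 0.5627.
n = ((z_{α/2} + z_β)/C)² + 3.
(2.326 + 0.524) / 0.5627 = 2.850 / 0.5627 = 5.065.
n = 5.065² + 3 = 25.65 + 3 = 28.7.
Round up.

n = 29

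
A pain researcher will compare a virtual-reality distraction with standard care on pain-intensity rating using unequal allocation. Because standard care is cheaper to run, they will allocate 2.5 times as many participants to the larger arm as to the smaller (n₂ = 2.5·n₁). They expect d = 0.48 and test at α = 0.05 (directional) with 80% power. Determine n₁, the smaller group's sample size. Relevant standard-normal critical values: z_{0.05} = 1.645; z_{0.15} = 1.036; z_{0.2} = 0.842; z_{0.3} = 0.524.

With allocation ratio k = n₂/n₁ = 2.5, Var(x̄₁−x̄₂) = σ²(1/n₁ + 1/(k·n₁)) = σ²·(k+1)/(k·n₁).
So n₁ = (1 + 1/k)·((z_{α} + z_β)/d)² = 1.400 × (2.487/0.48)².
n₁ = 1.400 × 26.85 = 37.6.
Round up: n₁ = 38, giving n₂ = 2.5 × 38 = 95.

n₁ = 38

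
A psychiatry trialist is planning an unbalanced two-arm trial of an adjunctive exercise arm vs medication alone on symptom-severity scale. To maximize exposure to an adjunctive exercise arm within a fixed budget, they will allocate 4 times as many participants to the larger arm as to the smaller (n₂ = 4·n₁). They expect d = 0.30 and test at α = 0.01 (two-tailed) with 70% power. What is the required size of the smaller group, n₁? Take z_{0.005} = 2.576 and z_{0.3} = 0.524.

n₁ = 134

With allocation ratio k = n₂/n₁ = 4, Var(x̄₁−x̄₂) = σ²(1/n₁ + 1/(k·n₁)) = σ²·(k+1)/(k·n₁).
So n₁ = (1 + 1/k)·((z_{α/2} + z_β)/d)² = 1.250 × (3.100/0.30)².
n₁ = 1.250 × 106.78 = 133.5.
Round up: n₁ = 134, giving n₂ = 4 × 134 = 536.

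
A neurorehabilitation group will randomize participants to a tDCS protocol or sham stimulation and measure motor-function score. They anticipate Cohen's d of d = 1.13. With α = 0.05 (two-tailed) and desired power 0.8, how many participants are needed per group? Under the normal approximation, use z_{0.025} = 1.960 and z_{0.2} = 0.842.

For two independent groups with equal n: n = 2·((z_{α/2} + z_β) / d)².
z_{α/2} + z_β = 1.960 + 0.842 = 2.802.
n = 2 × (2.802 / 1.13)² = 2 × 2.480² = 2 × 6.15 = 12.3.
Round up to the next whole participant.

n = 13 per group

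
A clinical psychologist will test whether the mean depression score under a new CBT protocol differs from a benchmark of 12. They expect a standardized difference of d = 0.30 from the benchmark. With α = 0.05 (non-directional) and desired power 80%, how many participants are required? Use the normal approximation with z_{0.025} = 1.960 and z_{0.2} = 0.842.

For a one-sample test: n = ((z_{α/2} + z_β) / d)².
z_{α/2} + z_β = 1.960 + 0.842 = 2.802.
n = (2.802 / 0.30)² = 9.340² = 87.24.
Round up.

n = 88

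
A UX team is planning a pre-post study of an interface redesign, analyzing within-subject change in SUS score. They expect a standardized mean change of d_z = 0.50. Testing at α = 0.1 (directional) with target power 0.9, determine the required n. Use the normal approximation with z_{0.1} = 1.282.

n = 27 pairs

For a paired (one-sample on differences) test: n = ((z_{α} + z_β) / d)².
z_{α} + z_β = 1.282 + 1.282 = 2.564.
n = (2.564 / 0.50)² = 5.128² = 26.30.
Round up.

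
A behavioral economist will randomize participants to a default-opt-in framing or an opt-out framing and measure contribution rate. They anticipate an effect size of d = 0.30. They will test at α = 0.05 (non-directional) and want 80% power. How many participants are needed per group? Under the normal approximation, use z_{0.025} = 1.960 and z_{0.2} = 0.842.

For two independent groups with equal n: n = 2·((z_{α/2} + z_β) / d)².
z_{α/2} + z_β = 1.960 + 0.842 = 2.802.
n = 2 × (2.802 / 0.30)² = 2 × 9.340² = 2 × 87.24 = 174.5.
Round up to the next whole participant.

n = 175 per group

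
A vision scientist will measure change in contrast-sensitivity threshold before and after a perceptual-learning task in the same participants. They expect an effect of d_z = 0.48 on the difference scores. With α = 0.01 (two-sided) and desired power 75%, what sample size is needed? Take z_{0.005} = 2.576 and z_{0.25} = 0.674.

n = 46 pairs

For a paired (one-sample on differences) test: n = ((z_{α/2} + z_β) / d)².
z_{α/2} + z_β = 2.576 + 0.674 = 3.250.
n = (3.250 / 0.48)² = 6.771² = 45.84.
Round up.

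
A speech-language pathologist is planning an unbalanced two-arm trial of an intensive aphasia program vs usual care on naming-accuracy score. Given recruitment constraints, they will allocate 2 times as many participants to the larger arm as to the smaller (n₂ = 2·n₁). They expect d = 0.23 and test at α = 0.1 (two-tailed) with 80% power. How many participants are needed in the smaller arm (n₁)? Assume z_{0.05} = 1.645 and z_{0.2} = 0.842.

n₁ = 176

With allocation ratio k = n₂/n₁ = 2, Var(x̄₁−x̄₂) = σ²(1/n₁ + 1/(k·n₁)) = σ²·(k+1)/(k·n₁).
So n₁ = (1 + 1/k)·((z_{α/2} + z_β)/d)² = 1.500 × (2.487/0.23)².
n₁ = 1.500 × 116.92 = 175.4.
Round up: n₁ = 176, giving n₂ = 2 × 176 = 352.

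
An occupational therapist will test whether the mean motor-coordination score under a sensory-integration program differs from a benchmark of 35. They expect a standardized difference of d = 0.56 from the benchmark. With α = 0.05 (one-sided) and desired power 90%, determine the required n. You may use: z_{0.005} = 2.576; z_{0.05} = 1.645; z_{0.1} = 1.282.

For a one-sample test: n = ((z_{α} + z_β) / d)².
z_{α} + z_β = 1.645 + 1.282 = 2.927.
n = (2.927 / 0.56)² = 5.227² = 27.32.
Round up.

n = 28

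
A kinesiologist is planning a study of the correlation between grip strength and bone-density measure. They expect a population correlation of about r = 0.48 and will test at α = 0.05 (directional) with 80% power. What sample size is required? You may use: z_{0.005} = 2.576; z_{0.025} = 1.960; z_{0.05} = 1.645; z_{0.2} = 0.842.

Fisher's z: C = ½·ln((1+r)/(1−r)) = ½·ln(2.8462) = 0.5230.
n = ((z_{α} + z_β)/C)² + 3.
(1.645 + 0.842) / 0.5230 = 2.487 / 0.5230 = 4.755.
n = 4.755² + 3 = 22.61 + 3 = 25.6.
Round up.

n = 26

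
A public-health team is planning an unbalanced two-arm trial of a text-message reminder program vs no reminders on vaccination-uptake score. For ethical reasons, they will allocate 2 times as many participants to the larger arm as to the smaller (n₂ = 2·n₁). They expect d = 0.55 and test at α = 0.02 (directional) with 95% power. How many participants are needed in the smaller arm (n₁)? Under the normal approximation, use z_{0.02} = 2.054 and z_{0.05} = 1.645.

With allocation ratio k = n₂/n₁ = 2, Var(x̄₁−x̄₂) = σ²(1/n₁ + 1/(k·n₁)) = σ²·(k+1)/(k·n₁).
So n₁ = (1 + 1/k)·((z_{α} + z_β)/d)² = 1.500 × (3.699/0.55)².
n₁ = 1.500 × 45.23 = 67.8.
Round up: n₁ = 68, giving n₂ = 2 × 68 = 136.

n₁ = 68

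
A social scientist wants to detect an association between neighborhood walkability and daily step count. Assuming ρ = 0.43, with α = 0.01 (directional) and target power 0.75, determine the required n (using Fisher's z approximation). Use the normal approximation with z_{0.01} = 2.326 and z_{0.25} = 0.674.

Fisher's z: C = ½·ln((1+r)/(1−r)) = ½·ln(2.5088) = 0.4599.
n = ((z_{α} + z_β)/C)² + 3.
(2.326 + 0.674) / 0.4599 = 3.000 / 0.4599 = 6.523.
n = 6.523² + 3 = 42.55 + 3 = 45.6.
Round up.

n = 46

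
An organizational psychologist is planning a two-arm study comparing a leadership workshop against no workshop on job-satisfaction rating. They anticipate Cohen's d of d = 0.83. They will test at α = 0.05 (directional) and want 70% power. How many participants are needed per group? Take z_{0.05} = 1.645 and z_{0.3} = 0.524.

For two independent groups with equal n: n = 2·((z_{α} + z_β) / d)².
z_{α} + z_β = 1.645 + 0.524 = 2.169.
n = 2 × (2.169 / 0.83)² = 2 × 2.613² = 2 × 6.83 = 13.7.
Round up to the next whole participant.

n = 14 per group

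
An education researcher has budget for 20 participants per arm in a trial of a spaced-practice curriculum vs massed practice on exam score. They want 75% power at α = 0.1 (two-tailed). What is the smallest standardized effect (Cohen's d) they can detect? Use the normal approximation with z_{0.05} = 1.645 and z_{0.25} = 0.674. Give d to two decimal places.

d_min ≈ 0.73

For two independent groups of n = 20 each: d_min = (z_{α/2} + z_β)·√(2/n).
z-sum = 1.645 + 0.674 = 2.319.
d_min = 2.319 × √(2/20) = 2.319 × 0.3162 = 0.733.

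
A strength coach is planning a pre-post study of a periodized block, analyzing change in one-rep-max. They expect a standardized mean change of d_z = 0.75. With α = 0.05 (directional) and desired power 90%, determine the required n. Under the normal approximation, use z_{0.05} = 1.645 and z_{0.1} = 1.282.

n = 16 pairs

For a paired (one-sample on differences) test: n = ((z_{α} + z_β) / d)².
z_{α} + z_β = 1.645 + 1.282 = 2.927.
n = (2.927 / 0.75)² = 3.903² = 15.23.
Round up.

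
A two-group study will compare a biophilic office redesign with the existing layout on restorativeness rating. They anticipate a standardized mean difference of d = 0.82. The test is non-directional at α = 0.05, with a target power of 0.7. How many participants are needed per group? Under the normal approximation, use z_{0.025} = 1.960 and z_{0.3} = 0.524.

For two independent groups with equal n: n = 2·((z_{α/2} + z_β) / d)².
z_{α/2} + z_β = 1.960 + 0.524 = 2.484.
n = 2 × (2.484 / 0.82)² = 2 × 3.029² = 2 × 9.18 = 18.4.
Round up to the next whole participant.

n = 19 per group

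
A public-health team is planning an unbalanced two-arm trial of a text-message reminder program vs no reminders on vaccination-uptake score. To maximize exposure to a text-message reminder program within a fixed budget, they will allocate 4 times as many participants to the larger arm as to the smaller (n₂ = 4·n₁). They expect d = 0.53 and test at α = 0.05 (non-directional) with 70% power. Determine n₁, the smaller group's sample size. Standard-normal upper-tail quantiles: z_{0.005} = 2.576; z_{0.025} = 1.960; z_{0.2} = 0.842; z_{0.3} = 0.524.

n₁ = 28

With allocation ratio k = n₂/n₁ = 4, Var(x̄₁−x̄₂) = σ²(1/n₁ + 1/(k·n₁)) = σ²·(k+1)/(k·n₁).
So n₁ = (1 + 1/k)·((z_{α/2} + z_β)/d)² = 1.250 × (2.484/0.53)².
n₁ = 1.250 × 21.97 = 27.5.
Round up: n₁ = 28, giving n₂ = 4 × 28 = 112.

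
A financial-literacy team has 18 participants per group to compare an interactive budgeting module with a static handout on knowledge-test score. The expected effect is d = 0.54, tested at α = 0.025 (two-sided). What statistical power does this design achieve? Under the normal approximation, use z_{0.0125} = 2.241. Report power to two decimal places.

power ≈ 0.27

For two equal groups, power = Φ(d·√(n/2) − z_{α/2}).
d·√(n/2) = 0.54 × √(18/2) = 0.54 × 3.000 = 1.620.
z_β = 1.620 − 2.241 = -0.621.
Power = Φ(-0.621) = 0.267.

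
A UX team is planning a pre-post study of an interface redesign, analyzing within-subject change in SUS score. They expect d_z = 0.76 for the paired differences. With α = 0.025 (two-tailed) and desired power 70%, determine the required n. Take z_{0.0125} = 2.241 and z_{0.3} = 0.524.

n = 14 pairs

For a paired (one-sample on differences) test: n = ((z_{α/2} + z_β) / d)².
z_{α/2} + z_β = 2.241 + 0.524 = 2.765.
n = (2.765 / 0.76)² = 3.638² = 13.24.
Round up.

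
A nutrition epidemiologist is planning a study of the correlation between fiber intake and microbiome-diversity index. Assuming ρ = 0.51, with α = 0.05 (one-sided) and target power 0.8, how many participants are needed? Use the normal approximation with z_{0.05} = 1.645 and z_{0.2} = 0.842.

Fisher's z: C = ½·ln((1+r)/(1−r)) = ½·ln(3.0816) = 0.5627.
n = ((z_{α} + z_β)/C)² + 3.
(1.645 + 0.842) / 0.5627 = 2.487 / 0.5627 = 4.420.
n = 4.420² + 3 = 19.53 + 3 = 22.5.
Round up.

n = 23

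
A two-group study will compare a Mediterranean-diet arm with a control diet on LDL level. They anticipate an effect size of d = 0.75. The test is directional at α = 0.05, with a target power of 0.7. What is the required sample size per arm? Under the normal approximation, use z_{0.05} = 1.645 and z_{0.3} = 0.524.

n = 17 per group

For two independent groups with equal n: n = 2·((z_{α} + z_β) / d)².
z_{α} + z_β = 1.645 + 0.524 = 2.169.
n = 2 × (2.169 / 0.75)² = 2 × 2.892² = 2 × 8.36 = 16.7.
Round up to the next whole participant.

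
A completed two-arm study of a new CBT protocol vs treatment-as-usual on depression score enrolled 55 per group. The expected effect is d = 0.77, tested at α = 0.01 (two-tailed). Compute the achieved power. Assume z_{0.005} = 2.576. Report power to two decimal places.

For two equal groups, power = Φ(d·√(n/2) − z_{α/2}).
d·√(n/2) = 0.77 × √(55/2) = 0.77 × 5.244 = 4.038.
z_β = 4.038 − 2.576 = 1.462.
Power = Φ(1.462) = 0.928.

power ≈ 0.93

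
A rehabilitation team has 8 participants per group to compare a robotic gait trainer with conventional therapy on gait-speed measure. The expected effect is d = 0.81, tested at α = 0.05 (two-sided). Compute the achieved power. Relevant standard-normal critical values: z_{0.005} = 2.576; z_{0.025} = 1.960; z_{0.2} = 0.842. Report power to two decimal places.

power ≈ 0.37

For two equal groups, power = Φ(d·√(n/2) − z_{α/2}).
d·√(n/2) = 0.81 × √(8/2) = 0.81 × 2.000 = 1.620.
z_β = 1.620 − 1.960 = -0.340.
Power = Φ(-0.340) = 0.367.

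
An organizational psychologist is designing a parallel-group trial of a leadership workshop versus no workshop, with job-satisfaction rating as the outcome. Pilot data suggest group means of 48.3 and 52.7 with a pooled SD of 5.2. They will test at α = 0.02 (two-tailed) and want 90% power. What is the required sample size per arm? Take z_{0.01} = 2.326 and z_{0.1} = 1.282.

Cohen's d = |M₁ − M₂| / SD_pooled = |48.3 − 52.7| / 5.2 = 4.4 / 5.2 = 0.846.
For two independent groups with equal n: n = 2·((z_{α/2} + z_β) / d)².
z_{α/2} + z_β = 2.326 + 1.282 = 3.608.
n = 2 × (3.608 / 0.846)² = 2 × 4.265² = 2 × 18.19 = 36.4.
Round up to the next whole participant.

n = 37 per group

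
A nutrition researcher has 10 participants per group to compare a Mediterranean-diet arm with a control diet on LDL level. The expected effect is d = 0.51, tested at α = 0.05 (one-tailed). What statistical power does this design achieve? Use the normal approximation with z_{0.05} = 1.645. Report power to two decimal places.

For two equal groups, power = Φ(d·√(n/2) − z_{α}).
d·√(n/2) = 0.51 × √(10/2) = 0.51 × 2.236 = 1.140.
z_β = 1.140 − 1.645 = -0.505.
Power = Φ(-0.505) = 0.307.

power ≈ 0.31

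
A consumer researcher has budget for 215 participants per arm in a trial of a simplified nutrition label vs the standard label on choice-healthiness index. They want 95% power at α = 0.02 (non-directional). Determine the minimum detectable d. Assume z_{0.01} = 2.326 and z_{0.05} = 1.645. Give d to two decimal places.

For two independent groups of n = 215 each: d_min = (z_{α/2} + z_β)·√(2/n).
z-sum = 2.326 + 1.645 = 3.971.
d_min = 3.971 × √(2/215) = 3.971 × 0.0964 = 0.383.

d_min ≈ 0.38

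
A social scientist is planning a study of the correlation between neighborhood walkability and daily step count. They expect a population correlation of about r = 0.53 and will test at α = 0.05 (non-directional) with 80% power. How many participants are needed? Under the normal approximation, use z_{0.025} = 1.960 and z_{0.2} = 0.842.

Fisher's z: C = ½·ln((1+r)/(1−r)) = ½·ln(3.2553) = 0.5901.
n = ((z_{α/2} + z_β)/C)² + 3.
(1.960 + 0.842) / 0.5901 = 2.802 / 0.5901 = 4.748.
n = 4.748² + 3 = 22.55 + 3 = 25.5.
Round up.

n = 26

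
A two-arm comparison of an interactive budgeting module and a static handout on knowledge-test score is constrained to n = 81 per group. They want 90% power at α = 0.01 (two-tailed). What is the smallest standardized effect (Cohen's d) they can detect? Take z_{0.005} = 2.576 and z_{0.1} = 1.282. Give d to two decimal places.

d_min ≈ 0.61

For two independent groups of n = 81 each: d_min = (z_{α/2} + z_β)·√(2/n).
z-sum = 2.576 + 1.282 = 3.858.
d_min = 3.858 × √(2/81) = 3.858 × 0.1571 = 0.606.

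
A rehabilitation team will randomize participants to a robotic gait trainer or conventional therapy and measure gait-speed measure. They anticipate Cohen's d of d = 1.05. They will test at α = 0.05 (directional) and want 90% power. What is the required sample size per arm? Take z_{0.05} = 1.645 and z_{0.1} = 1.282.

For two independent groups with equal n: n = 2·((z_{α} + z_β) / d)².
z_{α} + z_β = 1.645 + 1.282 = 2.927.
n = 2 × (2.927 / 1.05)² = 2 × 2.788² = 2 × 7.77 = 15.5.
Round up to the next whole participant.

n = 16 per group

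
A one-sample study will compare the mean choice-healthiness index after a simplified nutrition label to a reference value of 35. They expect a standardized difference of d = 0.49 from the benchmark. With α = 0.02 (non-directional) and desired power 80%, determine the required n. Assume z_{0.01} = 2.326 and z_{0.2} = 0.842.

n = 42

For a one-sample test: n = ((z_{α/2} + z_β) / d)².
z_{α/2} + z_β = 2.326 + 0.842 = 3.168.
n = (3.168 / 0.49)² = 6.465² = 41.80.
Round up.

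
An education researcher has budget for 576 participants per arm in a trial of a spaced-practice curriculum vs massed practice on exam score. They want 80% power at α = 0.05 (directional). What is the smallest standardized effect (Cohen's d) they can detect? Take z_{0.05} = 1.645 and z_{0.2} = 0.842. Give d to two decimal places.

For two independent groups of n = 576 each: d_min = (z_{α} + z_β)·√(2/n).
z-sum = 1.645 + 0.842 = 2.487.
d_min = 2.487 × √(2/576) = 2.487 × 0.0589 = 0.147.

d_min ≈ 0.15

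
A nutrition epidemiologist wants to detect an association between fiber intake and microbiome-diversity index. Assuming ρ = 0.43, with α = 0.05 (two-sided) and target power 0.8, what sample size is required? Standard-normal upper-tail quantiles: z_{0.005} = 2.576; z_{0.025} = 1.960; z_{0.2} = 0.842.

Fisher's z: C = ½·ln((1+r)/(1−r)) = ½·ln(2.5088) = 0.4599.
n = ((z_{α/2} + z_β)/C)² + 3.
(1.960 + 0.842) / 0.4599 = 2.802 / 0.4599 = 6.093.
n = 6.093² + 3 = 37.12 + 3 = 40.1.
Round up.

n = 41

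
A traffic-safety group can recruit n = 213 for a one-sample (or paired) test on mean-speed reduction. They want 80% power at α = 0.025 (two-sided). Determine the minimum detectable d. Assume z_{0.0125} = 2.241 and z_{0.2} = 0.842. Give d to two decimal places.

d_min ≈ 0.21

For a single sample (or paired design) of n = 213: d_min = (z_{α/2} + z_β)/√n.
z-sum = 2.241 + 0.842 = 3.083.
d_min = 3.083 / √213 = 3.083 / 14.595 = 0.211.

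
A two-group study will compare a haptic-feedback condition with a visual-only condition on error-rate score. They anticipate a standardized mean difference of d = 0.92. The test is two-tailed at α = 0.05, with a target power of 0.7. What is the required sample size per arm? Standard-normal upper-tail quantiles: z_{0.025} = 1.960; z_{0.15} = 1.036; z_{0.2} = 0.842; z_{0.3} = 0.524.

For two independent groups with equal n: n = 2·((z_{α/2} + z_β) / d)².
z_{α/2} + z_β = 1.960 + 0.524 = 2.484.
n = 2 × (2.484 / 0.92)² = 2 × 2.700² = 2 × 7.29 = 14.6.
Round up to the next whole participant.

n = 15 per group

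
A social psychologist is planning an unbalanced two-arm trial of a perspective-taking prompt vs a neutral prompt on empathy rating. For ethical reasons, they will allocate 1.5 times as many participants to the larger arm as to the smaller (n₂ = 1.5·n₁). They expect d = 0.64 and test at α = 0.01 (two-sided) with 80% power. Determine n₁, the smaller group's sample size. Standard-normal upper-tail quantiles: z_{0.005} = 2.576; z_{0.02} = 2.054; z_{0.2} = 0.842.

With allocation ratio k = n₂/n₁ = 1.5, Var(x̄₁−x̄₂) = σ²(1/n₁ + 1/(k·n₁)) = σ²·(k+1)/(k·n₁).
So n₁ = (1 + 1/k)·((z_{α/2} + z_β)/d)² = 1.667 × (3.418/0.64)².
n₁ = 1.667 × 28.52 = 47.5.
Round up: n₁ = 48, giving n₂ = 1.5 × 48 = 72.

n₁ = 48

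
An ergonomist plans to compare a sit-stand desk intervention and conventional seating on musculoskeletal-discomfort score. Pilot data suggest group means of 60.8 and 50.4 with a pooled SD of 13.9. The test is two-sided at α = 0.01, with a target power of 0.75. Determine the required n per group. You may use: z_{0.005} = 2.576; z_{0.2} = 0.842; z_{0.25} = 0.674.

n = 38 per group

Cohen's d = |M₁ − M₂| / SD_pooled = |60.8 − 50.4| / 13.9 = 10.4 / 13.9 = 0.748.
For two independent groups with equal n: n = 2·((z_{α/2} + z_β) / d)².
z_{α/2} + z_β = 2.576 + 0.674 = 3.250.
n = 2 × (3.250 / 0.748)² = 2 × 4.345² = 2 × 18.88 = 37.8.
Round up to the next whole participant.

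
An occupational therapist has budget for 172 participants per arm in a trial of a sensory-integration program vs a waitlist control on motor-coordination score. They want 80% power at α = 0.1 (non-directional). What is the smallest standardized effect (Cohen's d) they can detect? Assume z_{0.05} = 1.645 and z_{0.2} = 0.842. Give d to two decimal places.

d_min ≈ 0.27

For two independent groups of n = 172 each: d_min = (z_{α/2} + z_β)·√(2/n).
z-sum = 1.645 + 0.842 = 2.487.
d_min = 2.487 × √(2/172) = 2.487 × 0.1078 = 0.268.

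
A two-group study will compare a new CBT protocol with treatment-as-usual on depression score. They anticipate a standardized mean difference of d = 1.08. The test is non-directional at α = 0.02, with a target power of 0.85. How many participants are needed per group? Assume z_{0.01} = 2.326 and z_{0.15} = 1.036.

For two independent groups with equal n: n = 2·((z_{α/2} + z_β) / d)².
z_{α/2} + z_β = 2.326 + 1.036 = 3.362.
n = 2 × (3.362 / 1.08)² = 2 × 3.113² = 2 × 9.69 = 19.4.
Round up to the next whole participant.

n = 20 per group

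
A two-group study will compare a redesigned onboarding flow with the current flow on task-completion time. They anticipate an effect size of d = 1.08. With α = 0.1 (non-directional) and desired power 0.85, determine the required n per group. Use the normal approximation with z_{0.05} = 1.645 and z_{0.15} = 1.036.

n = 13 per group

For two independent groups with equal n: n = 2·((z_{α/2} + z_β) / d)².
z_{α/2} + z_β = 1.645 + 1.036 = 2.681.
n = 2 × (2.681 / 1.08)² = 2 × 2.482² = 2 × 6.16 = 12.3.
Round up to the next whole participant.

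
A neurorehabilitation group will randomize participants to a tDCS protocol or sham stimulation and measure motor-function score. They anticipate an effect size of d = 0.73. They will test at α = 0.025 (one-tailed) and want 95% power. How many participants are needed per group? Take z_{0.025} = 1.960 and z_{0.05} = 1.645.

For two independent groups with equal n: n = 2·((z_{α} + z_β) / d)².
z_{α} + z_β = 1.960 + 1.645 = 3.605.
n = 2 × (3.605 / 0.73)² = 2 × 4.938² = 2 × 24.39 = 48.8.
Round up to the next whole participant.

n = 49 per group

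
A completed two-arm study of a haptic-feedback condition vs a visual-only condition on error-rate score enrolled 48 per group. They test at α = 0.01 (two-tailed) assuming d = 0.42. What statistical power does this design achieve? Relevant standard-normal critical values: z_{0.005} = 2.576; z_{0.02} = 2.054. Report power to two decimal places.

For two equal groups, power = Φ(d·√(n/2) − z_{α/2}).
d·√(n/2) = 0.42 × √(48/2) = 0.42 × 4.899 = 2.058.
z_β = 2.058 − 2.576 = -0.518.
Power = Φ(-0.518) = 0.302.

power ≈ 0.30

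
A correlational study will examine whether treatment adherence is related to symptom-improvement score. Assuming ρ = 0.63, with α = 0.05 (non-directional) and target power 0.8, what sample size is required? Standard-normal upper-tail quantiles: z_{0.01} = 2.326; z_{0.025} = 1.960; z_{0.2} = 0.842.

Fisher's z: C = ½·ln((1+r)/(1−r)) = ½·ln(4.4054) = 0.7414.
n = ((z_{α/2} + z_β)/C)² + 3.
(1.960 + 0.842) / 0.7414 = 2.802 / 0.7414 = 3.779.
n = 3.779² + 3 = 14.28 + 3 = 17.3.
Round up.

n = 18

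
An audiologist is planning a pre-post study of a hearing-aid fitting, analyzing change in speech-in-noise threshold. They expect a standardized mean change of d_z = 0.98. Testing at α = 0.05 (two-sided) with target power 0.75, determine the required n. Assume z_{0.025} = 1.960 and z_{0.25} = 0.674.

n = 8 pairs

For a paired (one-sample on differences) test: n = ((z_{α/2} + z_β) / d)².
z_{α/2} + z_β = 1.960 + 0.674 = 2.634.
n = (2.634 / 0.98)² = 2.688² = 7.22.
Round up.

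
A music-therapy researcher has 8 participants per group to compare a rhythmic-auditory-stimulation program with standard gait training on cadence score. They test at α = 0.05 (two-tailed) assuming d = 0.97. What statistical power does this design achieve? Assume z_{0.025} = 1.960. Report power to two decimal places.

For two equal groups, power = Φ(d·√(n/2) − z_{α/2}).
d·√(n/2) = 0.97 × √(8/2) = 0.97 × 2.000 = 1.940.
z_β = 1.940 − 1.960 = -0.020.
Power = Φ(-0.020) = 0.492.

power ≈ 0.49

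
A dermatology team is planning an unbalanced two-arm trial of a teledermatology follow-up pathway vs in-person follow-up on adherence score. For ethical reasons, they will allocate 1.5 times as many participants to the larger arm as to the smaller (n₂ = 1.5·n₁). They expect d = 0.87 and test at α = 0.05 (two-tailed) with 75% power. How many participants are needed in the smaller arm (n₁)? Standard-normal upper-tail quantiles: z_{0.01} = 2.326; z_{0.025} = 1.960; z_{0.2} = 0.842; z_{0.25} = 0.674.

n₁ = 16

With allocation ratio k = n₂/n₁ = 1.5, Var(x̄₁−x̄₂) = σ²(1/n₁ + 1/(k·n₁)) = σ²·(k+1)/(k·n₁).
So n₁ = (1 + 1/k)·((z_{α/2} + z_β)/d)² = 1.667 × (2.634/0.87)².
n₁ = 1.667 × 9.17 = 15.3.
Round up: n₁ = 16, giving n₂ = 1.5 × 16 = 24.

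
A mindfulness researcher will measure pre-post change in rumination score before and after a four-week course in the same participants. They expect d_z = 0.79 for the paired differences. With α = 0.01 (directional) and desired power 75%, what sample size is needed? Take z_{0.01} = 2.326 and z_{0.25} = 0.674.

For a paired (one-sample on differences) test: n = ((z_{α} + z_β) / d)².
z_{α} + z_β = 2.326 + 0.674 = 3.000.
n = (3.000 / 0.79)² = 3.797² = 14.42.
Round up.

n = 15 pairs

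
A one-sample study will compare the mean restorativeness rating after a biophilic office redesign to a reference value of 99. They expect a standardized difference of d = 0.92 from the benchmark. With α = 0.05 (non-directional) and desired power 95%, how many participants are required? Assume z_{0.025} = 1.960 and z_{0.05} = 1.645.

For a one-sample test: n = ((z_{α/2} + z_β) / d)².
z_{α/2} + z_β = 1.960 + 1.645 = 3.605.
n = (3.605 / 0.92)² = 3.918² = 15.35.
Round up.

n = 16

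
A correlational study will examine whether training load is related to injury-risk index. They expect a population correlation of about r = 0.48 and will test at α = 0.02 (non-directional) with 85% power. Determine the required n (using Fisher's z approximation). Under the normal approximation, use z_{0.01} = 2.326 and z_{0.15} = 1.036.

Fisher's z: C = ½·ln((1+r)/(1−r)) = ½·ln(2.8462) = 0.5230.
n = ((z_{α/2} + z_β)/C)² + 3.
(2.326 + 1.036) / 0.5230 = 3.362 / 0.5230 = 6.428.
n = 6.428² + 3 = 41.32 + 3 = 44.3.
Round up.

n = 45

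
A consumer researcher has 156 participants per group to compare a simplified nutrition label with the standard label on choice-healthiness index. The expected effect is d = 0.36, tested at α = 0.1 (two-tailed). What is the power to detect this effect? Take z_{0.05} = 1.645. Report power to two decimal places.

power ≈ 0.94

For two equal groups, power = Φ(d·√(n/2) − z_{α/2}).
d·√(n/2) = 0.36 × √(156/2) = 0.36 × 8.832 = 3.179.
z_β = 3.179 − 1.645 = 1.534.
Power = Φ(1.534) = 0.938.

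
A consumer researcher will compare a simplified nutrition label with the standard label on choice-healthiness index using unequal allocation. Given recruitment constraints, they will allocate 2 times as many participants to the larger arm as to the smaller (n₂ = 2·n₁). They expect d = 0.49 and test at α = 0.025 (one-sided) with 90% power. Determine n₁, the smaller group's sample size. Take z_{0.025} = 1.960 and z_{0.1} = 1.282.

n₁ = 66

With allocation ratio k = n₂/n₁ = 2, Var(x̄₁−x̄₂) = σ²(1/n₁ + 1/(k·n₁)) = σ²·(k+1)/(k·n₁).
So n₁ = (1 + 1/k)·((z_{α} + z_β)/d)² = 1.500 × (3.242/0.49)².
n₁ = 1.500 × 43.78 = 65.7.
Round up: n₁ = 66, giving n₂ = 2 × 66 = 132.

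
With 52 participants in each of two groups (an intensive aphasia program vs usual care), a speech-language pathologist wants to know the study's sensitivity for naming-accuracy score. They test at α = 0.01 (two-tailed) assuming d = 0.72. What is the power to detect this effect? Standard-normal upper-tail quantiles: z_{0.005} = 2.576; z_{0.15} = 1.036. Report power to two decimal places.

power ≈ 0.86

For two equal groups, power = Φ(d·√(n/2) − z_{α/2}).
d·√(n/2) = 0.72 × √(52/2) = 0.72 × 5.099 = 3.671.
z_β = 3.671 − 2.576 = 1.095.
Power = Φ(1.095) = 0.863.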